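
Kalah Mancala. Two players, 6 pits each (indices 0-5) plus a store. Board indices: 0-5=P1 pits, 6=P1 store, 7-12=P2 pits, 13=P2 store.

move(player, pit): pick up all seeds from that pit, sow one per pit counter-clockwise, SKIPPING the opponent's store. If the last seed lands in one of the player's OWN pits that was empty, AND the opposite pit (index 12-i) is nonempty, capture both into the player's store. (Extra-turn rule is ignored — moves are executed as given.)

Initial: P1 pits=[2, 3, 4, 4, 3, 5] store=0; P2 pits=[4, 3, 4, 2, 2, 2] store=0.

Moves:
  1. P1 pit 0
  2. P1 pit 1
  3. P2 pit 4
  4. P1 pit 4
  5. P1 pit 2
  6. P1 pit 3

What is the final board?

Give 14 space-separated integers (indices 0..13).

Move 1: P1 pit0 -> P1=[0,4,5,4,3,5](0) P2=[4,3,4,2,2,2](0)
Move 2: P1 pit1 -> P1=[0,0,6,5,4,6](0) P2=[4,3,4,2,2,2](0)
Move 3: P2 pit4 -> P1=[0,0,6,5,4,6](0) P2=[4,3,4,2,0,3](1)
Move 4: P1 pit4 -> P1=[0,0,6,5,0,7](1) P2=[5,4,4,2,0,3](1)
Move 5: P1 pit2 -> P1=[0,0,0,6,1,8](2) P2=[6,5,4,2,0,3](1)
Move 6: P1 pit3 -> P1=[0,0,0,0,2,9](3) P2=[7,6,5,2,0,3](1)

Answer: 0 0 0 0 2 9 3 7 6 5 2 0 3 1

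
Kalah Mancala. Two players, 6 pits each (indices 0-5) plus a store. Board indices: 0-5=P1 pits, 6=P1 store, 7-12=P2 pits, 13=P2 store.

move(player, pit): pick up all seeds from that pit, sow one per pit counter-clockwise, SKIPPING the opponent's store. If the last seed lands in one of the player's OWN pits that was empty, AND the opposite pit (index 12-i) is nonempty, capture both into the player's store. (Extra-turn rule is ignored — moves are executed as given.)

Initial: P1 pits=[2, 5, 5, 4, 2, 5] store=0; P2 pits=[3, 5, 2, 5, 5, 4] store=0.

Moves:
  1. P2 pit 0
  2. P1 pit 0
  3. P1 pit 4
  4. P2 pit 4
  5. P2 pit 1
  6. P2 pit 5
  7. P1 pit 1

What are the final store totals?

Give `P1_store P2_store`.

Answer: 2 3

Derivation:
Move 1: P2 pit0 -> P1=[2,5,5,4,2,5](0) P2=[0,6,3,6,5,4](0)
Move 2: P1 pit0 -> P1=[0,6,6,4,2,5](0) P2=[0,6,3,6,5,4](0)
Move 3: P1 pit4 -> P1=[0,6,6,4,0,6](1) P2=[0,6,3,6,5,4](0)
Move 4: P2 pit4 -> P1=[1,7,7,4,0,6](1) P2=[0,6,3,6,0,5](1)
Move 5: P2 pit1 -> P1=[2,7,7,4,0,6](1) P2=[0,0,4,7,1,6](2)
Move 6: P2 pit5 -> P1=[3,8,8,5,1,6](1) P2=[0,0,4,7,1,0](3)
Move 7: P1 pit1 -> P1=[3,0,9,6,2,7](2) P2=[1,1,5,7,1,0](3)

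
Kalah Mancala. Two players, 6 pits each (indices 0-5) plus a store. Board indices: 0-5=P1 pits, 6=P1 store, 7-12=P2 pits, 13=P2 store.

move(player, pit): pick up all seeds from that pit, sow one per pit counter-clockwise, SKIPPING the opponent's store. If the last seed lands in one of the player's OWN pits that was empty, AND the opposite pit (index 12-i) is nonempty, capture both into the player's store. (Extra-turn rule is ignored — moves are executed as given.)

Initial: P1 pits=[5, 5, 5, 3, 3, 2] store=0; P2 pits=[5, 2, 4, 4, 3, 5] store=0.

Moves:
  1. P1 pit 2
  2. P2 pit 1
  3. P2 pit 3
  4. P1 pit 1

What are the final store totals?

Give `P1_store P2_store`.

Move 1: P1 pit2 -> P1=[5,5,0,4,4,3](1) P2=[6,2,4,4,3,5](0)
Move 2: P2 pit1 -> P1=[5,5,0,4,4,3](1) P2=[6,0,5,5,3,5](0)
Move 3: P2 pit3 -> P1=[6,6,0,4,4,3](1) P2=[6,0,5,0,4,6](1)
Move 4: P1 pit1 -> P1=[6,0,1,5,5,4](2) P2=[7,0,5,0,4,6](1)

Answer: 2 1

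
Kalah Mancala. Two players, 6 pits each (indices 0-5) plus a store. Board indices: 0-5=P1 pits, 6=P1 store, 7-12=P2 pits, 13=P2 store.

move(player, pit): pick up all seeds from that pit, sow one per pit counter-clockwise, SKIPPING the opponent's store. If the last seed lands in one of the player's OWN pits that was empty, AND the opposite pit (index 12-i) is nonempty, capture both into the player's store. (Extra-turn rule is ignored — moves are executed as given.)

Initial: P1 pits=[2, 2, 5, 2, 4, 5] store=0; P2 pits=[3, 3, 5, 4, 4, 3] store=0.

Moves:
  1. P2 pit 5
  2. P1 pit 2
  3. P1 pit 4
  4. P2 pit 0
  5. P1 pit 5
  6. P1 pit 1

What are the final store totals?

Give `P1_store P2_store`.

Move 1: P2 pit5 -> P1=[3,3,5,2,4,5](0) P2=[3,3,5,4,4,0](1)
Move 2: P1 pit2 -> P1=[3,3,0,3,5,6](1) P2=[4,3,5,4,4,0](1)
Move 3: P1 pit4 -> P1=[3,3,0,3,0,7](2) P2=[5,4,6,4,4,0](1)
Move 4: P2 pit0 -> P1=[0,3,0,3,0,7](2) P2=[0,5,7,5,5,0](5)
Move 5: P1 pit5 -> P1=[0,3,0,3,0,0](3) P2=[1,6,8,6,6,1](5)
Move 6: P1 pit1 -> P1=[0,0,1,4,0,0](10) P2=[1,0,8,6,6,1](5)

Answer: 10 5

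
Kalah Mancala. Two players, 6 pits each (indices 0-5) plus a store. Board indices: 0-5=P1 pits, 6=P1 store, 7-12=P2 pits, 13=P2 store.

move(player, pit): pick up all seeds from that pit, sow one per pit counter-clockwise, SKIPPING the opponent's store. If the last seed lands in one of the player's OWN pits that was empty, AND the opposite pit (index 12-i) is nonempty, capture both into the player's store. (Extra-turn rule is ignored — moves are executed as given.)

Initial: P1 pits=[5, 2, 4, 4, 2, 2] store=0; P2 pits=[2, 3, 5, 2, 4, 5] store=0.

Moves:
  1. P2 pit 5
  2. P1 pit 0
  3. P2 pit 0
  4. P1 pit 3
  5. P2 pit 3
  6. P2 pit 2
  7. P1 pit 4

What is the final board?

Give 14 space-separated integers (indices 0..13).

Move 1: P2 pit5 -> P1=[6,3,5,5,2,2](0) P2=[2,3,5,2,4,0](1)
Move 2: P1 pit0 -> P1=[0,4,6,6,3,3](1) P2=[2,3,5,2,4,0](1)
Move 3: P2 pit0 -> P1=[0,4,6,6,3,3](1) P2=[0,4,6,2,4,0](1)
Move 4: P1 pit3 -> P1=[0,4,6,0,4,4](2) P2=[1,5,7,2,4,0](1)
Move 5: P2 pit3 -> P1=[0,4,6,0,4,4](2) P2=[1,5,7,0,5,1](1)
Move 6: P2 pit2 -> P1=[1,5,7,0,4,4](2) P2=[1,5,0,1,6,2](2)
Move 7: P1 pit4 -> P1=[1,5,7,0,0,5](3) P2=[2,6,0,1,6,2](2)

Answer: 1 5 7 0 0 5 3 2 6 0 1 6 2 2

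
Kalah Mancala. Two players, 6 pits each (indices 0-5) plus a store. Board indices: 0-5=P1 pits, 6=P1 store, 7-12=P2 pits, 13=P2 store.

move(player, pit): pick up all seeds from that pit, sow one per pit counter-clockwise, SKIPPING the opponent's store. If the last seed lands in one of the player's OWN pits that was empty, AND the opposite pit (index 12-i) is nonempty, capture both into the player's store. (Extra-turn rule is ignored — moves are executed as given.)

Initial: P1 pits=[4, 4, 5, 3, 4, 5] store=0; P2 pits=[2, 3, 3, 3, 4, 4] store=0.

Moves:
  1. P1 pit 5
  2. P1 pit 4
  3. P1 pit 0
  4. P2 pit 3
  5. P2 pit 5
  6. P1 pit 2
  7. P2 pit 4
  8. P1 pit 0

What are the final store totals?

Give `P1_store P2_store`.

Move 1: P1 pit5 -> P1=[4,4,5,3,4,0](1) P2=[3,4,4,4,4,4](0)
Move 2: P1 pit4 -> P1=[4,4,5,3,0,1](2) P2=[4,5,4,4,4,4](0)
Move 3: P1 pit0 -> P1=[0,5,6,4,0,1](8) P2=[4,0,4,4,4,4](0)
Move 4: P2 pit3 -> P1=[1,5,6,4,0,1](8) P2=[4,0,4,0,5,5](1)
Move 5: P2 pit5 -> P1=[2,6,7,5,0,1](8) P2=[4,0,4,0,5,0](2)
Move 6: P1 pit2 -> P1=[2,6,0,6,1,2](9) P2=[5,1,5,0,5,0](2)
Move 7: P2 pit4 -> P1=[3,7,1,6,1,2](9) P2=[5,1,5,0,0,1](3)
Move 8: P1 pit0 -> P1=[0,8,2,7,1,2](9) P2=[5,1,5,0,0,1](3)

Answer: 9 3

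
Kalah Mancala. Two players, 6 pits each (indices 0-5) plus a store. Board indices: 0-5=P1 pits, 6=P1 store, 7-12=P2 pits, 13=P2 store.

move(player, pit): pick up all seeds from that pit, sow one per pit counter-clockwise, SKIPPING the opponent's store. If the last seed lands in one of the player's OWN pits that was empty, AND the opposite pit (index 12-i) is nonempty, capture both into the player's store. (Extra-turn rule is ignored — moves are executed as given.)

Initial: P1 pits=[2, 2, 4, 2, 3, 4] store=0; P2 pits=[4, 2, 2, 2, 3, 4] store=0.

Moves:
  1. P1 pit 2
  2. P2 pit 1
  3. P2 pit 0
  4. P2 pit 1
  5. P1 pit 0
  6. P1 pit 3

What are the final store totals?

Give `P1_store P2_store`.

Answer: 7 0

Derivation:
Move 1: P1 pit2 -> P1=[2,2,0,3,4,5](1) P2=[4,2,2,2,3,4](0)
Move 2: P2 pit1 -> P1=[2,2,0,3,4,5](1) P2=[4,0,3,3,3,4](0)
Move 3: P2 pit0 -> P1=[2,2,0,3,4,5](1) P2=[0,1,4,4,4,4](0)
Move 4: P2 pit1 -> P1=[2,2,0,3,4,5](1) P2=[0,0,5,4,4,4](0)
Move 5: P1 pit0 -> P1=[0,3,0,3,4,5](6) P2=[0,0,5,0,4,4](0)
Move 6: P1 pit3 -> P1=[0,3,0,0,5,6](7) P2=[0,0,5,0,4,4](0)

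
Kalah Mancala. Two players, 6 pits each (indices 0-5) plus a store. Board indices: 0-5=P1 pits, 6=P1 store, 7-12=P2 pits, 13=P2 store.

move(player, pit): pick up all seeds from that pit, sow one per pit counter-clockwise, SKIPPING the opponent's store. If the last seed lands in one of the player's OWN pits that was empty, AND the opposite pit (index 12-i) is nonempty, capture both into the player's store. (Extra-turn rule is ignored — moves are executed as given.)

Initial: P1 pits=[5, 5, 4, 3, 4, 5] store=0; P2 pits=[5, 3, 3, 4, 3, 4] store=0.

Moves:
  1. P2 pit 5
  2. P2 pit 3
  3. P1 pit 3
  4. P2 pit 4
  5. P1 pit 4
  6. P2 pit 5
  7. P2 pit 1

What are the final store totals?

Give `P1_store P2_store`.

Answer: 2 14

Derivation:
Move 1: P2 pit5 -> P1=[6,6,5,3,4,5](0) P2=[5,3,3,4,3,0](1)
Move 2: P2 pit3 -> P1=[7,6,5,3,4,5](0) P2=[5,3,3,0,4,1](2)
Move 3: P1 pit3 -> P1=[7,6,5,0,5,6](1) P2=[5,3,3,0,4,1](2)
Move 4: P2 pit4 -> P1=[8,7,5,0,5,6](1) P2=[5,3,3,0,0,2](3)
Move 5: P1 pit4 -> P1=[8,7,5,0,0,7](2) P2=[6,4,4,0,0,2](3)
Move 6: P2 pit5 -> P1=[9,7,5,0,0,7](2) P2=[6,4,4,0,0,0](4)
Move 7: P2 pit1 -> P1=[0,7,5,0,0,7](2) P2=[6,0,5,1,1,0](14)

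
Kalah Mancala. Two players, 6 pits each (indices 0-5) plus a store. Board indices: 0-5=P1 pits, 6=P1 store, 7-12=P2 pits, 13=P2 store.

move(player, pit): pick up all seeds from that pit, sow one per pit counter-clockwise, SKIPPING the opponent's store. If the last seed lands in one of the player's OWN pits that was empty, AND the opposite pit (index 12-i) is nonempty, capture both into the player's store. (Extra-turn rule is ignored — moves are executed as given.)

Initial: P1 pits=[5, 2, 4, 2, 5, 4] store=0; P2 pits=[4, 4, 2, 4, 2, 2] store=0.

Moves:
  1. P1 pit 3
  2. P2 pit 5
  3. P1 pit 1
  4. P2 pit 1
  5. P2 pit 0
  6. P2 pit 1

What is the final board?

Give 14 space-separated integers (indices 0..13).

Answer: 0 0 5 0 6 5 3 0 0 3 6 4 0 8

Derivation:
Move 1: P1 pit3 -> P1=[5,2,4,0,6,5](0) P2=[4,4,2,4,2,2](0)
Move 2: P2 pit5 -> P1=[6,2,4,0,6,5](0) P2=[4,4,2,4,2,0](1)
Move 3: P1 pit1 -> P1=[6,0,5,0,6,5](3) P2=[4,4,0,4,2,0](1)
Move 4: P2 pit1 -> P1=[0,0,5,0,6,5](3) P2=[4,0,1,5,3,0](8)
Move 5: P2 pit0 -> P1=[0,0,5,0,6,5](3) P2=[0,1,2,6,4,0](8)
Move 6: P2 pit1 -> P1=[0,0,5,0,6,5](3) P2=[0,0,3,6,4,0](8)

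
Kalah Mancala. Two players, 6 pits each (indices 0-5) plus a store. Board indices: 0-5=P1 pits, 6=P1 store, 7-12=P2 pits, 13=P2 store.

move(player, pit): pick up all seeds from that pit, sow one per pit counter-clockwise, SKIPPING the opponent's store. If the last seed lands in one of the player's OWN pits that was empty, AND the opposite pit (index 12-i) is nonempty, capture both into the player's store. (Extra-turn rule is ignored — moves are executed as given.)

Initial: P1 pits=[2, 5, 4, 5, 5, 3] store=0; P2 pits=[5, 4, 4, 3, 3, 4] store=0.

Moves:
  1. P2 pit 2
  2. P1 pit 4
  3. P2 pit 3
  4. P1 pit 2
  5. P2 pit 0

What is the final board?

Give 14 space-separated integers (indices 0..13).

Answer: 3 5 0 6 1 5 2 0 6 2 1 6 7 3

Derivation:
Move 1: P2 pit2 -> P1=[2,5,4,5,5,3](0) P2=[5,4,0,4,4,5](1)
Move 2: P1 pit4 -> P1=[2,5,4,5,0,4](1) P2=[6,5,1,4,4,5](1)
Move 3: P2 pit3 -> P1=[3,5,4,5,0,4](1) P2=[6,5,1,0,5,6](2)
Move 4: P1 pit2 -> P1=[3,5,0,6,1,5](2) P2=[6,5,1,0,5,6](2)
Move 5: P2 pit0 -> P1=[3,5,0,6,1,5](2) P2=[0,6,2,1,6,7](3)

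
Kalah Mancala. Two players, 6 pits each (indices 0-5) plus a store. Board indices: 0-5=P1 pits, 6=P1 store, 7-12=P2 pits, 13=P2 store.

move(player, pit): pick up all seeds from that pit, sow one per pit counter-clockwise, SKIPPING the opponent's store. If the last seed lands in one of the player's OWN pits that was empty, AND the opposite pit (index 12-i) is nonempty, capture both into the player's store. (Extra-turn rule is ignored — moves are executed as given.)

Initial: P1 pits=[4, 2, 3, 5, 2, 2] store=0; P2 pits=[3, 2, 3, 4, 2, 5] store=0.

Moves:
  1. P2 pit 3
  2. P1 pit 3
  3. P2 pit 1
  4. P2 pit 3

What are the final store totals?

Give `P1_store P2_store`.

Move 1: P2 pit3 -> P1=[5,2,3,5,2,2](0) P2=[3,2,3,0,3,6](1)
Move 2: P1 pit3 -> P1=[5,2,3,0,3,3](1) P2=[4,3,3,0,3,6](1)
Move 3: P2 pit1 -> P1=[5,2,3,0,3,3](1) P2=[4,0,4,1,4,6](1)
Move 4: P2 pit3 -> P1=[5,2,3,0,3,3](1) P2=[4,0,4,0,5,6](1)

Answer: 1 1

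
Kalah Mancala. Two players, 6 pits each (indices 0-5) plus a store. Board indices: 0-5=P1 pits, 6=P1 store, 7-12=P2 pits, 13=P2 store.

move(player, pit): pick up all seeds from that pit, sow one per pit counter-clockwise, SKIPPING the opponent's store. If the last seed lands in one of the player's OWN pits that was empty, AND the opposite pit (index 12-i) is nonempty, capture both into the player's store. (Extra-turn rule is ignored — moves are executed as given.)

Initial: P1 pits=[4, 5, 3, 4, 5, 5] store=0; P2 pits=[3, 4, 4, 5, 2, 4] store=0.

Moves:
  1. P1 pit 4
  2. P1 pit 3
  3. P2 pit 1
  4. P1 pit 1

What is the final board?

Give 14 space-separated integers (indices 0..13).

Answer: 4 0 4 1 2 8 3 5 0 6 6 3 5 1

Derivation:
Move 1: P1 pit4 -> P1=[4,5,3,4,0,6](1) P2=[4,5,5,5,2,4](0)
Move 2: P1 pit3 -> P1=[4,5,3,0,1,7](2) P2=[5,5,5,5,2,4](0)
Move 3: P2 pit1 -> P1=[4,5,3,0,1,7](2) P2=[5,0,6,6,3,5](1)
Move 4: P1 pit1 -> P1=[4,0,4,1,2,8](3) P2=[5,0,6,6,3,5](1)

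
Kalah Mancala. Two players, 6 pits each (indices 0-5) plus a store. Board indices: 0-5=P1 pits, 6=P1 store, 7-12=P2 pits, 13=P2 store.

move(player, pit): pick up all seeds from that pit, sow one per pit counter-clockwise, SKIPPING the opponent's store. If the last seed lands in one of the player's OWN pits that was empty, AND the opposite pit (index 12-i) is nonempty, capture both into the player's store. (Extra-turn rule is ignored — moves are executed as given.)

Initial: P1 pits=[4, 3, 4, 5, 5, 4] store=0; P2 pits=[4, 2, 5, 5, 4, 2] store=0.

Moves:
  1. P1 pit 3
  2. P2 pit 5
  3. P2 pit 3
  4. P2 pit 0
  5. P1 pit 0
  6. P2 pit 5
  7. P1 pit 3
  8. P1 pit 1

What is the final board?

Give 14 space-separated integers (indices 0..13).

Move 1: P1 pit3 -> P1=[4,3,4,0,6,5](1) P2=[5,3,5,5,4,2](0)
Move 2: P2 pit5 -> P1=[5,3,4,0,6,5](1) P2=[5,3,5,5,4,0](1)
Move 3: P2 pit3 -> P1=[6,4,4,0,6,5](1) P2=[5,3,5,0,5,1](2)
Move 4: P2 pit0 -> P1=[6,4,4,0,6,5](1) P2=[0,4,6,1,6,2](2)
Move 5: P1 pit0 -> P1=[0,5,5,1,7,6](2) P2=[0,4,6,1,6,2](2)
Move 6: P2 pit5 -> P1=[1,5,5,1,7,6](2) P2=[0,4,6,1,6,0](3)
Move 7: P1 pit3 -> P1=[1,5,5,0,8,6](2) P2=[0,4,6,1,6,0](3)
Move 8: P1 pit1 -> P1=[1,0,6,1,9,7](3) P2=[0,4,6,1,6,0](3)

Answer: 1 0 6 1 9 7 3 0 4 6 1 6 0 3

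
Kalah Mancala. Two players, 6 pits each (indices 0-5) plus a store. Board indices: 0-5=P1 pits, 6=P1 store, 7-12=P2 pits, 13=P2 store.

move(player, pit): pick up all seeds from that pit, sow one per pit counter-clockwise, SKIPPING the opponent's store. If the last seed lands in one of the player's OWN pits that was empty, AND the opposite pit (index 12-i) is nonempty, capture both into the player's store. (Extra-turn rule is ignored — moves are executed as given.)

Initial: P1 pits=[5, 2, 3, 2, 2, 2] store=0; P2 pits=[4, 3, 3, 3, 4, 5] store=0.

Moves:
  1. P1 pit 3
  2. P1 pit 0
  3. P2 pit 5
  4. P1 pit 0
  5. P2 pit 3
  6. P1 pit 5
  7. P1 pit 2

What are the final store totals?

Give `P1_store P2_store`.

Move 1: P1 pit3 -> P1=[5,2,3,0,3,3](0) P2=[4,3,3,3,4,5](0)
Move 2: P1 pit0 -> P1=[0,3,4,1,4,4](0) P2=[4,3,3,3,4,5](0)
Move 3: P2 pit5 -> P1=[1,4,5,2,4,4](0) P2=[4,3,3,3,4,0](1)
Move 4: P1 pit0 -> P1=[0,5,5,2,4,4](0) P2=[4,3,3,3,4,0](1)
Move 5: P2 pit3 -> P1=[0,5,5,2,4,4](0) P2=[4,3,3,0,5,1](2)
Move 6: P1 pit5 -> P1=[0,5,5,2,4,0](1) P2=[5,4,4,0,5,1](2)
Move 7: P1 pit2 -> P1=[0,5,0,3,5,1](2) P2=[6,4,4,0,5,1](2)

Answer: 2 2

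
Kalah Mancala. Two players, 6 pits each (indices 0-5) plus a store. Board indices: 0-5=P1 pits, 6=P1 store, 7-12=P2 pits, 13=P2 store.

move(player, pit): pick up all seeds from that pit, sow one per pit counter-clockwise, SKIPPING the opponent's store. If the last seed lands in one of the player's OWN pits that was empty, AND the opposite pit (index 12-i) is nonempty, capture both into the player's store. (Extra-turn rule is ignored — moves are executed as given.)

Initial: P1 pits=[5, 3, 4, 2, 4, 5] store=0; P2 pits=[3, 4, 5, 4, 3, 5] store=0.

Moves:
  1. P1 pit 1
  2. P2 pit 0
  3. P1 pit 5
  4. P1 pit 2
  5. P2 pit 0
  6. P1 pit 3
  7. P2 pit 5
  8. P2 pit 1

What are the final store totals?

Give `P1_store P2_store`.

Move 1: P1 pit1 -> P1=[5,0,5,3,5,5](0) P2=[3,4,5,4,3,5](0)
Move 2: P2 pit0 -> P1=[5,0,5,3,5,5](0) P2=[0,5,6,5,3,5](0)
Move 3: P1 pit5 -> P1=[5,0,5,3,5,0](1) P2=[1,6,7,6,3,5](0)
Move 4: P1 pit2 -> P1=[5,0,0,4,6,1](2) P2=[2,6,7,6,3,5](0)
Move 5: P2 pit0 -> P1=[5,0,0,4,6,1](2) P2=[0,7,8,6,3,5](0)
Move 6: P1 pit3 -> P1=[5,0,0,0,7,2](3) P2=[1,7,8,6,3,5](0)
Move 7: P2 pit5 -> P1=[6,1,1,1,7,2](3) P2=[1,7,8,6,3,0](1)
Move 8: P2 pit1 -> P1=[7,2,1,1,7,2](3) P2=[1,0,9,7,4,1](2)

Answer: 3 2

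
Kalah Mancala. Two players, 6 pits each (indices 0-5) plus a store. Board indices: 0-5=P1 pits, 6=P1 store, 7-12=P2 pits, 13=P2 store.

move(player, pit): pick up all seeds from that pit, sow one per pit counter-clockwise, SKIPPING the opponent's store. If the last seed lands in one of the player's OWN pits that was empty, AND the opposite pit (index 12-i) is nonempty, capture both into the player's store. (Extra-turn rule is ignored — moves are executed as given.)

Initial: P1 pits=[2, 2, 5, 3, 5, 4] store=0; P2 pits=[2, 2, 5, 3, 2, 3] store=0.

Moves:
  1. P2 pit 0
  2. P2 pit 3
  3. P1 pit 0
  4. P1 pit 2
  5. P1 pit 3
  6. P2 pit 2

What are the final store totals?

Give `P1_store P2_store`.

Move 1: P2 pit0 -> P1=[2,2,5,3,5,4](0) P2=[0,3,6,3,2,3](0)
Move 2: P2 pit3 -> P1=[2,2,5,3,5,4](0) P2=[0,3,6,0,3,4](1)
Move 3: P1 pit0 -> P1=[0,3,6,3,5,4](0) P2=[0,3,6,0,3,4](1)
Move 4: P1 pit2 -> P1=[0,3,0,4,6,5](1) P2=[1,4,6,0,3,4](1)
Move 5: P1 pit3 -> P1=[0,3,0,0,7,6](2) P2=[2,4,6,0,3,4](1)
Move 6: P2 pit2 -> P1=[1,4,0,0,7,6](2) P2=[2,4,0,1,4,5](2)

Answer: 2 2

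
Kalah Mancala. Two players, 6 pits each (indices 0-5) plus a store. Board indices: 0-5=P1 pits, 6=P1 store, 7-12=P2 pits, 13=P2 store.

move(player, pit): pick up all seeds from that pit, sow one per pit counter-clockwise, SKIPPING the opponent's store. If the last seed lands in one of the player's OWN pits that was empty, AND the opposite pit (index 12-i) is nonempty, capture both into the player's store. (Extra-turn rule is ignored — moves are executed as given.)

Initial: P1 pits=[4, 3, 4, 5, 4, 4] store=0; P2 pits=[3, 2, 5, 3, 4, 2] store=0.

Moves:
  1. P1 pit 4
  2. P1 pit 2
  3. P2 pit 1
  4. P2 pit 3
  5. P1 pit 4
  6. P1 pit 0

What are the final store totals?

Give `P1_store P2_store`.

Move 1: P1 pit4 -> P1=[4,3,4,5,0,5](1) P2=[4,3,5,3,4,2](0)
Move 2: P1 pit2 -> P1=[4,3,0,6,1,6](2) P2=[4,3,5,3,4,2](0)
Move 3: P2 pit1 -> P1=[4,3,0,6,1,6](2) P2=[4,0,6,4,5,2](0)
Move 4: P2 pit3 -> P1=[5,3,0,6,1,6](2) P2=[4,0,6,0,6,3](1)
Move 5: P1 pit4 -> P1=[5,3,0,6,0,7](2) P2=[4,0,6,0,6,3](1)
Move 6: P1 pit0 -> P1=[0,4,1,7,1,8](2) P2=[4,0,6,0,6,3](1)

Answer: 2 1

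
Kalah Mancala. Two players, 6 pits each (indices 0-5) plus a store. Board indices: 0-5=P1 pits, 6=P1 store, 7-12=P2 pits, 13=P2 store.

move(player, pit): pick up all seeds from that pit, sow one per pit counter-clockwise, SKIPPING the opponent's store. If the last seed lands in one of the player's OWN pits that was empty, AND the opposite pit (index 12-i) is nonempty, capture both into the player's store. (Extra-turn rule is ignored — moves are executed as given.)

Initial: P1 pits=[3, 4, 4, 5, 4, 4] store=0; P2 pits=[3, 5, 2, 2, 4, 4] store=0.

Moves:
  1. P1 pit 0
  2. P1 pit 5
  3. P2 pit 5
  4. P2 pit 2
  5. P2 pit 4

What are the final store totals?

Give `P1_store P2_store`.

Answer: 1 4

Derivation:
Move 1: P1 pit0 -> P1=[0,5,5,6,4,4](0) P2=[3,5,2,2,4,4](0)
Move 2: P1 pit5 -> P1=[0,5,5,6,4,0](1) P2=[4,6,3,2,4,4](0)
Move 3: P2 pit5 -> P1=[1,6,6,6,4,0](1) P2=[4,6,3,2,4,0](1)
Move 4: P2 pit2 -> P1=[0,6,6,6,4,0](1) P2=[4,6,0,3,5,0](3)
Move 5: P2 pit4 -> P1=[1,7,7,6,4,0](1) P2=[4,6,0,3,0,1](4)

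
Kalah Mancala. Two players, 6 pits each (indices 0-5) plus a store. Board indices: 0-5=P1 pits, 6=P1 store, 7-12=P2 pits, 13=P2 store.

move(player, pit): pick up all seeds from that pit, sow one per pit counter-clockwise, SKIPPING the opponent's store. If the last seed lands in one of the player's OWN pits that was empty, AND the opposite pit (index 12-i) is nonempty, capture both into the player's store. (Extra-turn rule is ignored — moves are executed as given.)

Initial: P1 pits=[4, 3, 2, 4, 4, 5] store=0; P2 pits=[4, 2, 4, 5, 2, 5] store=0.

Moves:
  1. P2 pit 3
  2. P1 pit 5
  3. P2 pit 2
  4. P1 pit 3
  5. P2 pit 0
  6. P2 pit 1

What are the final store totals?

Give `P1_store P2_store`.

Answer: 2 3

Derivation:
Move 1: P2 pit3 -> P1=[5,4,2,4,4,5](0) P2=[4,2,4,0,3,6](1)
Move 2: P1 pit5 -> P1=[5,4,2,4,4,0](1) P2=[5,3,5,1,3,6](1)
Move 3: P2 pit2 -> P1=[6,4,2,4,4,0](1) P2=[5,3,0,2,4,7](2)
Move 4: P1 pit3 -> P1=[6,4,2,0,5,1](2) P2=[6,3,0,2,4,7](2)
Move 5: P2 pit0 -> P1=[6,4,2,0,5,1](2) P2=[0,4,1,3,5,8](3)
Move 6: P2 pit1 -> P1=[6,4,2,0,5,1](2) P2=[0,0,2,4,6,9](3)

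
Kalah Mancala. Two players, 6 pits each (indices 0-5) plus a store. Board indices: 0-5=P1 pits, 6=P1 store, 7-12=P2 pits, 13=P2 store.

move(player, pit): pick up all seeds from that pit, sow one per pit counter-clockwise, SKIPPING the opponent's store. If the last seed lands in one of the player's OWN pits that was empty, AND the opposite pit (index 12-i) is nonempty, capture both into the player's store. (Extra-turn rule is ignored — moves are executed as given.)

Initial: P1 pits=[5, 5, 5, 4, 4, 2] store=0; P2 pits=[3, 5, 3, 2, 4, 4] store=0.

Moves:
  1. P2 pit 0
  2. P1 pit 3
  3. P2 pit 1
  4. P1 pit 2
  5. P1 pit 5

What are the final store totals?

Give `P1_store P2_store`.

Move 1: P2 pit0 -> P1=[5,5,5,4,4,2](0) P2=[0,6,4,3,4,4](0)
Move 2: P1 pit3 -> P1=[5,5,5,0,5,3](1) P2=[1,6,4,3,4,4](0)
Move 3: P2 pit1 -> P1=[6,5,5,0,5,3](1) P2=[1,0,5,4,5,5](1)
Move 4: P1 pit2 -> P1=[6,5,0,1,6,4](2) P2=[2,0,5,4,5,5](1)
Move 5: P1 pit5 -> P1=[6,5,0,1,6,0](3) P2=[3,1,6,4,5,5](1)

Answer: 3 1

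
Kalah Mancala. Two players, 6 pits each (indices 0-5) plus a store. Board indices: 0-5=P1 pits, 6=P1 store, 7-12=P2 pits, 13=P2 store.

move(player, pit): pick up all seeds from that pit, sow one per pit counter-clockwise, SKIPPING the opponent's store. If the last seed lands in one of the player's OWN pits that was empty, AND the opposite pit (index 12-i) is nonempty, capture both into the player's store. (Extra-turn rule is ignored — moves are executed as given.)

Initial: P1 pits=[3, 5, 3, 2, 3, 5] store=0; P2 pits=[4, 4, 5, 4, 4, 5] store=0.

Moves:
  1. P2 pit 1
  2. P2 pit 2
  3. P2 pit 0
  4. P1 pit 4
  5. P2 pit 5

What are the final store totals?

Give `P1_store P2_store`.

Move 1: P2 pit1 -> P1=[3,5,3,2,3,5](0) P2=[4,0,6,5,5,6](0)
Move 2: P2 pit2 -> P1=[4,6,3,2,3,5](0) P2=[4,0,0,6,6,7](1)
Move 3: P2 pit0 -> P1=[4,6,3,2,3,5](0) P2=[0,1,1,7,7,7](1)
Move 4: P1 pit4 -> P1=[4,6,3,2,0,6](1) P2=[1,1,1,7,7,7](1)
Move 5: P2 pit5 -> P1=[5,7,4,3,1,7](1) P2=[1,1,1,7,7,0](2)

Answer: 1 2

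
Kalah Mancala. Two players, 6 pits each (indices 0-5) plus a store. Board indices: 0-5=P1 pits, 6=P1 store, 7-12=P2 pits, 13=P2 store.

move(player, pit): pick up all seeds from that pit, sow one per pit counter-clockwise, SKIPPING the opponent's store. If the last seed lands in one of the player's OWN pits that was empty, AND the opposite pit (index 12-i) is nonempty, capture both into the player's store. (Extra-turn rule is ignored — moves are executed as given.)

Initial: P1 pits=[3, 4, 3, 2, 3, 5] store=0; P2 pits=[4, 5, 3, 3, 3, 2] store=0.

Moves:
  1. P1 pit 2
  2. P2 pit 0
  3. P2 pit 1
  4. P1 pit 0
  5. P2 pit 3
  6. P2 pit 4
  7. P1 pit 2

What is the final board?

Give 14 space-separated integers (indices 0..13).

Answer: 2 7 0 6 6 6 0 0 0 5 0 0 5 3

Derivation:
Move 1: P1 pit2 -> P1=[3,4,0,3,4,6](0) P2=[4,5,3,3,3,2](0)
Move 2: P2 pit0 -> P1=[3,4,0,3,4,6](0) P2=[0,6,4,4,4,2](0)
Move 3: P2 pit1 -> P1=[4,4,0,3,4,6](0) P2=[0,0,5,5,5,3](1)
Move 4: P1 pit0 -> P1=[0,5,1,4,5,6](0) P2=[0,0,5,5,5,3](1)
Move 5: P2 pit3 -> P1=[1,6,1,4,5,6](0) P2=[0,0,5,0,6,4](2)
Move 6: P2 pit4 -> P1=[2,7,2,5,5,6](0) P2=[0,0,5,0,0,5](3)
Move 7: P1 pit2 -> P1=[2,7,0,6,6,6](0) P2=[0,0,5,0,0,5](3)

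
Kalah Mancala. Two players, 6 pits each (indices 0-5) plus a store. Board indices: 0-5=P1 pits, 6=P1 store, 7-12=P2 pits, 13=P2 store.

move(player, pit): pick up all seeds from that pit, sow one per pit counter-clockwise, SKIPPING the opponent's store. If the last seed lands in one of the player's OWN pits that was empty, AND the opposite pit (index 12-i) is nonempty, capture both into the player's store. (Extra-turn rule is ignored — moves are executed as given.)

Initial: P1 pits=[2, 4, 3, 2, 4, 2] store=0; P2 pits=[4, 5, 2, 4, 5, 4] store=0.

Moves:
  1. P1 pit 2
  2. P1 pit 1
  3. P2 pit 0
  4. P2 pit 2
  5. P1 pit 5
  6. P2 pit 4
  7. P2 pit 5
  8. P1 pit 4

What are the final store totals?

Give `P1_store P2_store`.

Answer: 2 2

Derivation:
Move 1: P1 pit2 -> P1=[2,4,0,3,5,3](0) P2=[4,5,2,4,5,4](0)
Move 2: P1 pit1 -> P1=[2,0,1,4,6,4](0) P2=[4,5,2,4,5,4](0)
Move 3: P2 pit0 -> P1=[2,0,1,4,6,4](0) P2=[0,6,3,5,6,4](0)
Move 4: P2 pit2 -> P1=[2,0,1,4,6,4](0) P2=[0,6,0,6,7,5](0)
Move 5: P1 pit5 -> P1=[2,0,1,4,6,0](1) P2=[1,7,1,6,7,5](0)
Move 6: P2 pit4 -> P1=[3,1,2,5,7,0](1) P2=[1,7,1,6,0,6](1)
Move 7: P2 pit5 -> P1=[4,2,3,6,8,0](1) P2=[1,7,1,6,0,0](2)
Move 8: P1 pit4 -> P1=[4,2,3,6,0,1](2) P2=[2,8,2,7,1,1](2)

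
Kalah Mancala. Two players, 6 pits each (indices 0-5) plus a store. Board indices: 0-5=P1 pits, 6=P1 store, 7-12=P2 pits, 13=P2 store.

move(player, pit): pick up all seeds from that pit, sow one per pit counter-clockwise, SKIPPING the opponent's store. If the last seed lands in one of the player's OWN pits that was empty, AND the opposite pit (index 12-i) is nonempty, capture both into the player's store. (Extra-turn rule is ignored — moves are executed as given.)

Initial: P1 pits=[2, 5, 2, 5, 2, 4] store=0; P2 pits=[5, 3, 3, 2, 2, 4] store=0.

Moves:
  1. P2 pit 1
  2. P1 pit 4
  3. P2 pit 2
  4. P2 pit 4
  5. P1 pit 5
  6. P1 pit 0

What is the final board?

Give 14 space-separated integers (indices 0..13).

Answer: 0 7 3 6 0 0 2 6 1 1 5 0 6 2

Derivation:
Move 1: P2 pit1 -> P1=[2,5,2,5,2,4](0) P2=[5,0,4,3,3,4](0)
Move 2: P1 pit4 -> P1=[2,5,2,5,0,5](1) P2=[5,0,4,3,3,4](0)
Move 3: P2 pit2 -> P1=[2,5,2,5,0,5](1) P2=[5,0,0,4,4,5](1)
Move 4: P2 pit4 -> P1=[3,6,2,5,0,5](1) P2=[5,0,0,4,0,6](2)
Move 5: P1 pit5 -> P1=[3,6,2,5,0,0](2) P2=[6,1,1,5,0,6](2)
Move 6: P1 pit0 -> P1=[0,7,3,6,0,0](2) P2=[6,1,1,5,0,6](2)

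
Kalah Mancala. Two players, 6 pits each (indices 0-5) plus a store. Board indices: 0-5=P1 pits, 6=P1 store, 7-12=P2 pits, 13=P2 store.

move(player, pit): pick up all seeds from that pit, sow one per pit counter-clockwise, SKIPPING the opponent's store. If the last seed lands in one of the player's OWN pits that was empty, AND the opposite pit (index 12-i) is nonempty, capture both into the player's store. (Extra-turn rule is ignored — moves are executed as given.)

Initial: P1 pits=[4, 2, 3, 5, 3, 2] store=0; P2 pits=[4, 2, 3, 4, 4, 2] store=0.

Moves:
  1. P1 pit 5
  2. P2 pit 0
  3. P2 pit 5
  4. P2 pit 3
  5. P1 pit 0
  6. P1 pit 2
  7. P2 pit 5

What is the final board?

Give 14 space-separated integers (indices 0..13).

Move 1: P1 pit5 -> P1=[4,2,3,5,3,0](1) P2=[5,2,3,4,4,2](0)
Move 2: P2 pit0 -> P1=[4,2,3,5,3,0](1) P2=[0,3,4,5,5,3](0)
Move 3: P2 pit5 -> P1=[5,3,3,5,3,0](1) P2=[0,3,4,5,5,0](1)
Move 4: P2 pit3 -> P1=[6,4,3,5,3,0](1) P2=[0,3,4,0,6,1](2)
Move 5: P1 pit0 -> P1=[0,5,4,6,4,1](2) P2=[0,3,4,0,6,1](2)
Move 6: P1 pit2 -> P1=[0,5,0,7,5,2](3) P2=[0,3,4,0,6,1](2)
Move 7: P2 pit5 -> P1=[0,5,0,7,5,2](3) P2=[0,3,4,0,6,0](3)

Answer: 0 5 0 7 5 2 3 0 3 4 0 6 0 3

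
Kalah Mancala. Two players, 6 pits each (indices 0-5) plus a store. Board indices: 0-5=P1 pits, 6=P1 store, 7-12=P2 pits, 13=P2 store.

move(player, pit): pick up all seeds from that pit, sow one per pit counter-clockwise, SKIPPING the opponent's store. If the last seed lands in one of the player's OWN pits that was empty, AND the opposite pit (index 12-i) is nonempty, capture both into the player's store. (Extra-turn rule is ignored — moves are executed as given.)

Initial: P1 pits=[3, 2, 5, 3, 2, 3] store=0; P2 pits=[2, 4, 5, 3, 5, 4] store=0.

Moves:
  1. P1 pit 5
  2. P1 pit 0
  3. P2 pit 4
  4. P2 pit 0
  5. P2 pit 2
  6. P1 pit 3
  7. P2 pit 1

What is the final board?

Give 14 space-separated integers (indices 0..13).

Move 1: P1 pit5 -> P1=[3,2,5,3,2,0](1) P2=[3,5,5,3,5,4](0)
Move 2: P1 pit0 -> P1=[0,3,6,4,2,0](1) P2=[3,5,5,3,5,4](0)
Move 3: P2 pit4 -> P1=[1,4,7,4,2,0](1) P2=[3,5,5,3,0,5](1)
Move 4: P2 pit0 -> P1=[1,4,7,4,2,0](1) P2=[0,6,6,4,0,5](1)
Move 5: P2 pit2 -> P1=[2,5,7,4,2,0](1) P2=[0,6,0,5,1,6](2)
Move 6: P1 pit3 -> P1=[2,5,7,0,3,1](2) P2=[1,6,0,5,1,6](2)
Move 7: P2 pit1 -> P1=[3,5,7,0,3,1](2) P2=[1,0,1,6,2,7](3)

Answer: 3 5 7 0 3 1 2 1 0 1 6 2 7 3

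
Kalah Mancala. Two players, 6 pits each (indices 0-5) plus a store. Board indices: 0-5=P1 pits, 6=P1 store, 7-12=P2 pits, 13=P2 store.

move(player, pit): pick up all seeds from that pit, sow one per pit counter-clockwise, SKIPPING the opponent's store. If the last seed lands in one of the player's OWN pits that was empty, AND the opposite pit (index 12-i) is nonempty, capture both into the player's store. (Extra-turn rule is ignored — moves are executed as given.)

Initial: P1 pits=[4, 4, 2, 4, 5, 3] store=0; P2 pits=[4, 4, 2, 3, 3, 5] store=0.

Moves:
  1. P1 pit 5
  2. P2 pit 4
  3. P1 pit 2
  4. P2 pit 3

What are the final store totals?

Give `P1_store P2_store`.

Answer: 1 2

Derivation:
Move 1: P1 pit5 -> P1=[4,4,2,4,5,0](1) P2=[5,5,2,3,3,5](0)
Move 2: P2 pit4 -> P1=[5,4,2,4,5,0](1) P2=[5,5,2,3,0,6](1)
Move 3: P1 pit2 -> P1=[5,4,0,5,6,0](1) P2=[5,5,2,3,0,6](1)
Move 4: P2 pit3 -> P1=[5,4,0,5,6,0](1) P2=[5,5,2,0,1,7](2)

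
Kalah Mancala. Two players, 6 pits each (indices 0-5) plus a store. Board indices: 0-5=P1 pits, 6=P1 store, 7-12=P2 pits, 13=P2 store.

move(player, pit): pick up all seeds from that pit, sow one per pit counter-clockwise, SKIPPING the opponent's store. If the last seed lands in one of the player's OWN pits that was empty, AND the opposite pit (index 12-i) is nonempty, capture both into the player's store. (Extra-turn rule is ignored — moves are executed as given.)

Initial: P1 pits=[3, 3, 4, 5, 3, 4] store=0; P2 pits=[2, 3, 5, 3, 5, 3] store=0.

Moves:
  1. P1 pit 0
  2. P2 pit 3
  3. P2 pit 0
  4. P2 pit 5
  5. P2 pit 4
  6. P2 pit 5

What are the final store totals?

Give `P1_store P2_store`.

Move 1: P1 pit0 -> P1=[0,4,5,6,3,4](0) P2=[2,3,5,3,5,3](0)
Move 2: P2 pit3 -> P1=[0,4,5,6,3,4](0) P2=[2,3,5,0,6,4](1)
Move 3: P2 pit0 -> P1=[0,4,5,6,3,4](0) P2=[0,4,6,0,6,4](1)
Move 4: P2 pit5 -> P1=[1,5,6,6,3,4](0) P2=[0,4,6,0,6,0](2)
Move 5: P2 pit4 -> P1=[2,6,7,7,3,4](0) P2=[0,4,6,0,0,1](3)
Move 6: P2 pit5 -> P1=[2,6,7,7,3,4](0) P2=[0,4,6,0,0,0](4)

Answer: 0 4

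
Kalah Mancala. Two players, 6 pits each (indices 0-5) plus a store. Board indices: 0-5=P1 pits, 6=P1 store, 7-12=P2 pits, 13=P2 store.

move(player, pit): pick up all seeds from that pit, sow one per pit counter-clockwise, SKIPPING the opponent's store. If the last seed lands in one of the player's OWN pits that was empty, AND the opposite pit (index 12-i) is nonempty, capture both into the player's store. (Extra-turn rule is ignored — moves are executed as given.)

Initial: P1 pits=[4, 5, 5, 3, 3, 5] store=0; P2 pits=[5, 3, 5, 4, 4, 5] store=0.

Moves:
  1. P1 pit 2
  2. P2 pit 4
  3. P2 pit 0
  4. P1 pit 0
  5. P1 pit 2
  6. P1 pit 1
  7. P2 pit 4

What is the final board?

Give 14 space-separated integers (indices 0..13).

Answer: 0 0 1 7 6 8 2 1 5 6 5 0 8 2

Derivation:
Move 1: P1 pit2 -> P1=[4,5,0,4,4,6](1) P2=[6,3,5,4,4,5](0)
Move 2: P2 pit4 -> P1=[5,6,0,4,4,6](1) P2=[6,3,5,4,0,6](1)
Move 3: P2 pit0 -> P1=[5,6,0,4,4,6](1) P2=[0,4,6,5,1,7](2)
Move 4: P1 pit0 -> P1=[0,7,1,5,5,7](1) P2=[0,4,6,5,1,7](2)
Move 5: P1 pit2 -> P1=[0,7,0,6,5,7](1) P2=[0,4,6,5,1,7](2)
Move 6: P1 pit1 -> P1=[0,0,1,7,6,8](2) P2=[1,5,6,5,1,7](2)
Move 7: P2 pit4 -> P1=[0,0,1,7,6,8](2) P2=[1,5,6,5,0,8](2)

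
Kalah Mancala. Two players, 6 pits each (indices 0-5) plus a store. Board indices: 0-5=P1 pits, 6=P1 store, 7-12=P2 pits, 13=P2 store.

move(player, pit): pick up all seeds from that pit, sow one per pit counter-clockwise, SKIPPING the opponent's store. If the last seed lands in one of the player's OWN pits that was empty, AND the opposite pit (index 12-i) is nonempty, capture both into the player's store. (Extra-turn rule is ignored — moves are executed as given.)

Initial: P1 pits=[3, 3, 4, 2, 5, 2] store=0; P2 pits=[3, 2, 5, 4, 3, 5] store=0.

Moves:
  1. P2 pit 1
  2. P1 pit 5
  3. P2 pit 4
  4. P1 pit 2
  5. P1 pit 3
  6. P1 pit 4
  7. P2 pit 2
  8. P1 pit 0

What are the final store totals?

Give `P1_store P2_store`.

Answer: 4 2

Derivation:
Move 1: P2 pit1 -> P1=[3,3,4,2,5,2](0) P2=[3,0,6,5,3,5](0)
Move 2: P1 pit5 -> P1=[3,3,4,2,5,0](1) P2=[4,0,6,5,3,5](0)
Move 3: P2 pit4 -> P1=[4,3,4,2,5,0](1) P2=[4,0,6,5,0,6](1)
Move 4: P1 pit2 -> P1=[4,3,0,3,6,1](2) P2=[4,0,6,5,0,6](1)
Move 5: P1 pit3 -> P1=[4,3,0,0,7,2](3) P2=[4,0,6,5,0,6](1)
Move 6: P1 pit4 -> P1=[4,3,0,0,0,3](4) P2=[5,1,7,6,1,6](1)
Move 7: P2 pit2 -> P1=[5,4,1,0,0,3](4) P2=[5,1,0,7,2,7](2)
Move 8: P1 pit0 -> P1=[0,5,2,1,1,4](4) P2=[5,1,0,7,2,7](2)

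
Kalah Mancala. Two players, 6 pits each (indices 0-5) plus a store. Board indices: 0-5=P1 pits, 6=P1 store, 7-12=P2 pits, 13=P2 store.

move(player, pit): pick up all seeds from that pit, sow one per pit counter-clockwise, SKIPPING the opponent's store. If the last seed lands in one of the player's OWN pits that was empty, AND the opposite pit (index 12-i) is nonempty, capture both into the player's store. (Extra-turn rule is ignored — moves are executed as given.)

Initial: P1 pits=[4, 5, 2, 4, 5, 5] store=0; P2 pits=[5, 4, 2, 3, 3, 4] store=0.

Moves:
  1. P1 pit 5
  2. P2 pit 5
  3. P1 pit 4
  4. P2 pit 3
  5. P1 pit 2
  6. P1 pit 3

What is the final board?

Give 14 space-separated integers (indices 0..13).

Answer: 6 6 0 0 2 3 3 8 7 4 0 4 1 2

Derivation:
Move 1: P1 pit5 -> P1=[4,5,2,4,5,0](1) P2=[6,5,3,4,3,4](0)
Move 2: P2 pit5 -> P1=[5,6,3,4,5,0](1) P2=[6,5,3,4,3,0](1)
Move 3: P1 pit4 -> P1=[5,6,3,4,0,1](2) P2=[7,6,4,4,3,0](1)
Move 4: P2 pit3 -> P1=[6,6,3,4,0,1](2) P2=[7,6,4,0,4,1](2)
Move 5: P1 pit2 -> P1=[6,6,0,5,1,2](2) P2=[7,6,4,0,4,1](2)
Move 6: P1 pit3 -> P1=[6,6,0,0,2,3](3) P2=[8,7,4,0,4,1](2)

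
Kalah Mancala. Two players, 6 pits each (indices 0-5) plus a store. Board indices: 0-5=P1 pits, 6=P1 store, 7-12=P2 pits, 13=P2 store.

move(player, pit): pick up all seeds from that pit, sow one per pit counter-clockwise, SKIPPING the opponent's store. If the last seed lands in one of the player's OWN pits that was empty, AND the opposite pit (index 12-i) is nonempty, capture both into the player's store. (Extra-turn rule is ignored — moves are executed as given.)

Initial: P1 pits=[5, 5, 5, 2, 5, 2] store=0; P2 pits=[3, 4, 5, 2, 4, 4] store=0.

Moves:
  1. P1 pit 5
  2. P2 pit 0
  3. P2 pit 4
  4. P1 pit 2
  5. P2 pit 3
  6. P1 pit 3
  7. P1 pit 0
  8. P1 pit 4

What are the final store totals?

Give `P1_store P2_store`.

Move 1: P1 pit5 -> P1=[5,5,5,2,5,0](1) P2=[4,4,5,2,4,4](0)
Move 2: P2 pit0 -> P1=[5,5,5,2,5,0](1) P2=[0,5,6,3,5,4](0)
Move 3: P2 pit4 -> P1=[6,6,6,2,5,0](1) P2=[0,5,6,3,0,5](1)
Move 4: P1 pit2 -> P1=[6,6,0,3,6,1](2) P2=[1,6,6,3,0,5](1)
Move 5: P2 pit3 -> P1=[6,6,0,3,6,1](2) P2=[1,6,6,0,1,6](2)
Move 6: P1 pit3 -> P1=[6,6,0,0,7,2](3) P2=[1,6,6,0,1,6](2)
Move 7: P1 pit0 -> P1=[0,7,1,1,8,3](4) P2=[1,6,6,0,1,6](2)
Move 8: P1 pit4 -> P1=[0,7,1,1,0,4](5) P2=[2,7,7,1,2,7](2)

Answer: 5 2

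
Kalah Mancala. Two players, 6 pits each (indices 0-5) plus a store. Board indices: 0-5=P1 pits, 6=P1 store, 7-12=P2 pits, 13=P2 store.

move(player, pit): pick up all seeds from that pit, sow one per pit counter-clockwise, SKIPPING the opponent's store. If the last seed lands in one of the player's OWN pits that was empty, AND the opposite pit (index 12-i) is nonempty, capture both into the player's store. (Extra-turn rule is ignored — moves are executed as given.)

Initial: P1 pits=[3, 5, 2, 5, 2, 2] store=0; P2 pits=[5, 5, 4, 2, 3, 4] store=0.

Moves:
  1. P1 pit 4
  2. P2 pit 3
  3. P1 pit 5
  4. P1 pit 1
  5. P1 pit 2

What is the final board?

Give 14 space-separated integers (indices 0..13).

Move 1: P1 pit4 -> P1=[3,5,2,5,0,3](1) P2=[5,5,4,2,3,4](0)
Move 2: P2 pit3 -> P1=[3,5,2,5,0,3](1) P2=[5,5,4,0,4,5](0)
Move 3: P1 pit5 -> P1=[3,5,2,5,0,0](2) P2=[6,6,4,0,4,5](0)
Move 4: P1 pit1 -> P1=[3,0,3,6,1,1](3) P2=[6,6,4,0,4,5](0)
Move 5: P1 pit2 -> P1=[3,0,0,7,2,2](3) P2=[6,6,4,0,4,5](0)

Answer: 3 0 0 7 2 2 3 6 6 4 0 4 5 0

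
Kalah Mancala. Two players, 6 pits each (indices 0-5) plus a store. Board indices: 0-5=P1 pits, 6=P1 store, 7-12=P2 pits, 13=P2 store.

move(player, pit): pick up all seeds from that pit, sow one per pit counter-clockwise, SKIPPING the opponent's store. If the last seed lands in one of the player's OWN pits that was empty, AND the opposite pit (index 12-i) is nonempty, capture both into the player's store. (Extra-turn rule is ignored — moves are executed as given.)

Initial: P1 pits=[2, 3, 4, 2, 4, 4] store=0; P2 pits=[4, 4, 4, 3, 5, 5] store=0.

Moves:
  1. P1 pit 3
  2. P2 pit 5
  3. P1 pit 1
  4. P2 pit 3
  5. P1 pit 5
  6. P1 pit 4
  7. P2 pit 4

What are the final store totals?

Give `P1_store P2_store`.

Move 1: P1 pit3 -> P1=[2,3,4,0,5,5](0) P2=[4,4,4,3,5,5](0)
Move 2: P2 pit5 -> P1=[3,4,5,1,5,5](0) P2=[4,4,4,3,5,0](1)
Move 3: P1 pit1 -> P1=[3,0,6,2,6,6](0) P2=[4,4,4,3,5,0](1)
Move 4: P2 pit3 -> P1=[3,0,6,2,6,6](0) P2=[4,4,4,0,6,1](2)
Move 5: P1 pit5 -> P1=[3,0,6,2,6,0](1) P2=[5,5,5,1,7,1](2)
Move 6: P1 pit4 -> P1=[3,0,6,2,0,1](2) P2=[6,6,6,2,7,1](2)
Move 7: P2 pit4 -> P1=[4,1,7,3,1,1](2) P2=[6,6,6,2,0,2](3)

Answer: 2 3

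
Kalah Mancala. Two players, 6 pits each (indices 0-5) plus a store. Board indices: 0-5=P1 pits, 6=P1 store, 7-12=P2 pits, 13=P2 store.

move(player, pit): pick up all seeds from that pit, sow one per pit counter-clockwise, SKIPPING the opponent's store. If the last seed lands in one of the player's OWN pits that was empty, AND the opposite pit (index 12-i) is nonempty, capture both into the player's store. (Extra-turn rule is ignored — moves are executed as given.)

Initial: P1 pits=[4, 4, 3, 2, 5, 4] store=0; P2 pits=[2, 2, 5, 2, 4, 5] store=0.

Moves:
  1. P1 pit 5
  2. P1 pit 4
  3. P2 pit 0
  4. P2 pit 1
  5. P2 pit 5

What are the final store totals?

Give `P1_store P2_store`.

Answer: 2 2

Derivation:
Move 1: P1 pit5 -> P1=[4,4,3,2,5,0](1) P2=[3,3,6,2,4,5](0)
Move 2: P1 pit4 -> P1=[4,4,3,2,0,1](2) P2=[4,4,7,2,4,5](0)
Move 3: P2 pit0 -> P1=[4,4,3,2,0,1](2) P2=[0,5,8,3,5,5](0)
Move 4: P2 pit1 -> P1=[4,4,3,2,0,1](2) P2=[0,0,9,4,6,6](1)
Move 5: P2 pit5 -> P1=[5,5,4,3,1,1](2) P2=[0,0,9,4,6,0](2)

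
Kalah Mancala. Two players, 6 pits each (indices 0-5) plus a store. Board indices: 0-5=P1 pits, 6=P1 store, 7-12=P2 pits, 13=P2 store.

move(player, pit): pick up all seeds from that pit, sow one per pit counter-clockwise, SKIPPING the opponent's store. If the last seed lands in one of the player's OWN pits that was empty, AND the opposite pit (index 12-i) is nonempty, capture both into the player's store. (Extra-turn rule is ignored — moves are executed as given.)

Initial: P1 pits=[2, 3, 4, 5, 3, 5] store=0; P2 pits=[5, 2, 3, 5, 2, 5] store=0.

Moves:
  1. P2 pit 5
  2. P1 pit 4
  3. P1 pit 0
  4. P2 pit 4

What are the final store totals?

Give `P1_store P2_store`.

Answer: 1 2

Derivation:
Move 1: P2 pit5 -> P1=[3,4,5,6,3,5](0) P2=[5,2,3,5,2,0](1)
Move 2: P1 pit4 -> P1=[3,4,5,6,0,6](1) P2=[6,2,3,5,2,0](1)
Move 3: P1 pit0 -> P1=[0,5,6,7,0,6](1) P2=[6,2,3,5,2,0](1)
Move 4: P2 pit4 -> P1=[0,5,6,7,0,6](1) P2=[6,2,3,5,0,1](2)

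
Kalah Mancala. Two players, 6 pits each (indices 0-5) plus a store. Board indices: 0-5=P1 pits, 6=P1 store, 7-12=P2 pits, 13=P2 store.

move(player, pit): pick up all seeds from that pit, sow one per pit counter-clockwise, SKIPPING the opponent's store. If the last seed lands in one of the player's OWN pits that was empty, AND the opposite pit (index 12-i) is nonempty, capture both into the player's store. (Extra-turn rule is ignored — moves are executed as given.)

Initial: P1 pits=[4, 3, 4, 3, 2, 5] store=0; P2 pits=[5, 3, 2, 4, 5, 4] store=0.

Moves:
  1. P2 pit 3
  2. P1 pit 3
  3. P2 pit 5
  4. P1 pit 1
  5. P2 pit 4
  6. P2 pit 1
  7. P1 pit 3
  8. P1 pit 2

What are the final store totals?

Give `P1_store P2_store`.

Answer: 3 5

Derivation:
Move 1: P2 pit3 -> P1=[5,3,4,3,2,5](0) P2=[5,3,2,0,6,5](1)
Move 2: P1 pit3 -> P1=[5,3,4,0,3,6](1) P2=[5,3,2,0,6,5](1)
Move 3: P2 pit5 -> P1=[6,4,5,1,3,6](1) P2=[5,3,2,0,6,0](2)
Move 4: P1 pit1 -> P1=[6,0,6,2,4,7](1) P2=[5,3,2,0,6,0](2)
Move 5: P2 pit4 -> P1=[7,1,7,3,4,7](1) P2=[5,3,2,0,0,1](3)
Move 6: P2 pit1 -> P1=[7,0,7,3,4,7](1) P2=[5,0,3,1,0,1](5)
Move 7: P1 pit3 -> P1=[7,0,7,0,5,8](2) P2=[5,0,3,1,0,1](5)
Move 8: P1 pit2 -> P1=[7,0,0,1,6,9](3) P2=[6,1,4,1,0,1](5)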